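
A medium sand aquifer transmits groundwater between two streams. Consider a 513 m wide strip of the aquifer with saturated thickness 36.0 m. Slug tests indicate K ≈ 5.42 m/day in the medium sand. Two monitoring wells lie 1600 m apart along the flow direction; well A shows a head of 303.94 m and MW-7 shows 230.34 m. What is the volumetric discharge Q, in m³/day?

4600

Cross-sectional area A = 513 × 36.0 = 18468 m².
Hydraulic gradient i = (303.94 − 230.34) / 1600 = 73.6 / 1600 = 0.04600.
Darcy's law: Q = K · A · i = 5.420 × 18468 × 0.04600 = 4604 m³/day.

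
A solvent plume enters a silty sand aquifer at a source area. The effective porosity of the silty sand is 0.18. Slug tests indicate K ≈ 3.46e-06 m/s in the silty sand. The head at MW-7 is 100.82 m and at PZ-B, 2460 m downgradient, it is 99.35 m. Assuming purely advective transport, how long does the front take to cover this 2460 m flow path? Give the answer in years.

Convert K: 3.46e-06 m/s × 86400 = 0.2989 m/day.
Hydraulic gradient i = (100.82 − 99.35) / 2460 = 1.47 / 2460 = 0.0005976.
Darcy flux q = K · i = 0.2989 × 0.0005976 = 0.0001786 m/day.
Seepage velocity v = q / n_e = 0.0001786 / 0.18 = 0.0009924 m/day.
Travel time t = L / v = 2460 / 0.0009924 = 2.479e+06 days = 6786 years.

6790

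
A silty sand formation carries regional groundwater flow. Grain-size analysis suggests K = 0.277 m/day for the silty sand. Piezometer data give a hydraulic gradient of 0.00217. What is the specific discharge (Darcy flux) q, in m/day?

0.000601

Hydraulic gradient i = 0.00217.
Specific discharge q = K · i = 0.2770 × 0.002170 = 0.0006011 m/day.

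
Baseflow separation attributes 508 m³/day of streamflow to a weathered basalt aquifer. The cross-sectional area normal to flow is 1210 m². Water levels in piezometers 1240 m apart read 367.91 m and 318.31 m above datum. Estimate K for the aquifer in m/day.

10.5

Hydraulic gradient i = (367.91 − 318.31) / 1240 = 49.6 / 1240 = 0.04000.
From Q = K·A·i, K = Q / (A·i) = 508 / (1210 × 0.04000) = 10.50 m/day.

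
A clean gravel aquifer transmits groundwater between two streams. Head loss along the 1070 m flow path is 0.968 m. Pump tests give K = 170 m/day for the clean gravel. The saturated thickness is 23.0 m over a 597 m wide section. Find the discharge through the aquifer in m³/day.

Cross-sectional area A = 597 × 23.0 = 13731 m².
Hydraulic gradient i = Δh / L = 0.968 / 1070 = 0.0009047.
Darcy's law: Q = K · A · i = 170.0 × 13731 × 0.0009047 = 2112 m³/day.

2110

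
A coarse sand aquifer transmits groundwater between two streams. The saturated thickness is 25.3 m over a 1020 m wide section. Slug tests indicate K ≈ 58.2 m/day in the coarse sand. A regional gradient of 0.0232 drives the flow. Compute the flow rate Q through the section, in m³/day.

Cross-sectional area A = 1020 × 25.3 = 25806 m².
Hydraulic gradient i = 0.0232.
Darcy's law: Q = K · A · i = 58.20 × 25806 × 0.02320 = 34844 m³/day.

34800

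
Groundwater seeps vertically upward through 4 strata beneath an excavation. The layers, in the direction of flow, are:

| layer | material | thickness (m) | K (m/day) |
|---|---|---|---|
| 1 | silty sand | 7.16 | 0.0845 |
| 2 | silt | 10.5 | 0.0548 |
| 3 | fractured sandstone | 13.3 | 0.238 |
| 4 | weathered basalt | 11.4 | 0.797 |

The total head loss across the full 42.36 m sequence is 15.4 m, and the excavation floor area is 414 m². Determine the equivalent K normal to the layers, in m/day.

Flow is perpendicular to layering, so the layers act in series and the equivalent K is the thickness-weighted harmonic mean.
Total thickness L = 7.16 + 10.5 + 13.3 + 11.4 = 42.36 m.
Σ(b_i/K_i) = 7.16/0.0845 + 10.5/0.0548 + 13.3/0.238 + 11.4/0.797 = 346.5 d.
K_eq = L / Σ(b_i/K_i) = 42.36 / 346.5 = 0.1222 m/day.

0.122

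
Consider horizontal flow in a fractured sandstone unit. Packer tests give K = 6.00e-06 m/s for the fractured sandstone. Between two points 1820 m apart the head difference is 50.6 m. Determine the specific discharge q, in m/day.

Convert K: 6.00e-06 m/s × 86400 = 0.5184 m/day.
Hydraulic gradient i = Δh / L = 50.6 / 1820 = 0.02780.
Specific discharge q = K · i = 0.5184 × 0.02780 = 0.01441 m/day.

0.0144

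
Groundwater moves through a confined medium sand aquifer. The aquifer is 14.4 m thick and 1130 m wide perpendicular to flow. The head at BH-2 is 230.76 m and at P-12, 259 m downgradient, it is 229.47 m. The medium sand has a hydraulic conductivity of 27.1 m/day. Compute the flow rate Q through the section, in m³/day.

2200

Cross-sectional area A = 1130 × 14.4 = 16272 m².
Hydraulic gradient i = (230.76 − 229.47) / 259 = 1.29 / 259 = 0.004981.
Darcy's law: Q = K · A · i = 27.10 × 16272 × 0.004981 = 2196 m³/day.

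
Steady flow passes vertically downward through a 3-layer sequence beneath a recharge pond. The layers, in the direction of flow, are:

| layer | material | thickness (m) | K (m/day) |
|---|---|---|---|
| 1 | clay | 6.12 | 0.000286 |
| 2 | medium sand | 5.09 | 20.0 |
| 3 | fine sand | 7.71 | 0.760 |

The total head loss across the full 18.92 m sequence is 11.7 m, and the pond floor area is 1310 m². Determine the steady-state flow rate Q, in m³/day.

Flow is perpendicular to layering, so the layers act in series and the equivalent K is the thickness-weighted harmonic mean.
Total thickness L = 6.12 + 5.09 + 7.71 = 18.92 m.
Σ(b_i/K_i) = 6.12/0.000286 + 5.09/20.0 + 7.71/0.760 = 21409 d.
K_eq = L / Σ(b_i/K_i) = 18.92 / 21409 = 0.0008837 m/day.
Q = K_eq · A · (Δh/L) = 0.0008837 × 1310 × (11.7/18.92) = 0.7159 m³/day.

0.716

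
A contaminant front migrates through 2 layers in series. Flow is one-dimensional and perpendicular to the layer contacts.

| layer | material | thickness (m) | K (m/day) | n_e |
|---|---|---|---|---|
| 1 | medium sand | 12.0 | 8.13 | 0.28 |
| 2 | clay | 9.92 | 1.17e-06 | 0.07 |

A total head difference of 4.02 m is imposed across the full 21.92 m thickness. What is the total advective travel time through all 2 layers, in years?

23400

With flow normal to the layers, continuity requires the same specific discharge q through every layer.
Σ(b_i/K_i) = 12.0/8.13 + 9.92/1.17e-06 = 8.479e+06 d.
q = Δh / Σ(b_i/K_i) = 4.02 / 8.479e+06 = 4.741e-07 m/day.
In each layer the seepage velocity is v_i = q/n_i, so the layer transit time is t_i = b_i·n_i / q:
  layer 1 (medium sand): t_1 = 12.0 × 0.28 / 4.741e-07 = 7.087e+06 d
  layer 2 (clay): t_2 = 9.92 × 0.07 / 4.741e-07 = 1.465e+06 d
Total t = Σ t_i = 8.551e+06 days = 23412 years.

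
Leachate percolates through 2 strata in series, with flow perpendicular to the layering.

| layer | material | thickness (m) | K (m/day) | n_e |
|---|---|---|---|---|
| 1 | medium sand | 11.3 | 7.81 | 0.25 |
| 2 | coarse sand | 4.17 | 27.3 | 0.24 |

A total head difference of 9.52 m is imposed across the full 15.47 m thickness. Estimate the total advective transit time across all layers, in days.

0.643

With flow normal to the layers, continuity requires the same specific discharge q through every layer.
Σ(b_i/K_i) = 11.3/7.81 + 4.17/27.3 = 1.600 d.
q = Δh / Σ(b_i/K_i) = 9.52 / 1.600 = 5.951 m/day.
In each layer the seepage velocity is v_i = q/n_i, so the layer transit time is t_i = b_i·n_i / q:
  layer 1 (medium sand): t_1 = 11.3 × 0.25 / 5.951 = 0.4747 d
  layer 2 (coarse sand): t_2 = 4.17 × 0.24 / 5.951 = 0.1682 d
Total t = Σ t_i = 0.6428 days.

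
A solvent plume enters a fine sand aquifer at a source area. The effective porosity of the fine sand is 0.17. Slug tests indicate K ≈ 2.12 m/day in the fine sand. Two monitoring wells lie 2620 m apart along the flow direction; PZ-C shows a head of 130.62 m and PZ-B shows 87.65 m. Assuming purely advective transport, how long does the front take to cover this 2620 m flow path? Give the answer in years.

Hydraulic gradient i = (130.62 − 87.65) / 2620 = 42.97 / 2620 = 0.01640.
Darcy flux q = K · i = 2.120 × 0.01640 = 0.03477 m/day.
Seepage velocity v = q / n_e = 0.03477 / 0.17 = 0.2045 m/day.
Travel time t = L / v = 2620 / 0.2045 = 12810 days = 35.07 years.

35.1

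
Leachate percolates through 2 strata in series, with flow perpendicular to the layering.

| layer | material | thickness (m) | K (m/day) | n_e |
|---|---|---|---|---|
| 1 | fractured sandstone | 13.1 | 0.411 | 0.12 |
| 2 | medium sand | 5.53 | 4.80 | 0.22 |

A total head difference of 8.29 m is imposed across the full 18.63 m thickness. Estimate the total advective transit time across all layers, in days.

With flow normal to the layers, continuity requires the same specific discharge q through every layer.
Σ(b_i/K_i) = 13.1/0.411 + 5.53/4.80 = 33.03 d.
q = Δh / Σ(b_i/K_i) = 8.29 / 33.03 = 0.2510 m/day.
In each layer the seepage velocity is v_i = q/n_i, so the layer transit time is t_i = b_i·n_i / q:
  layer 1 (fractured sandstone): t_1 = 13.1 × 0.12 / 0.2510 = 6.263 d
  layer 2 (medium sand): t_2 = 5.53 × 0.22 / 0.2510 = 4.847 d
Total t = Σ t_i = 11.11 days.

11.1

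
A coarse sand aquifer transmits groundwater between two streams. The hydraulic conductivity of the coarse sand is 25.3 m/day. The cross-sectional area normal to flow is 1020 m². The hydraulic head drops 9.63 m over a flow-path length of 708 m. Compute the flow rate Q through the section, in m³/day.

Hydraulic gradient i = Δh / L = 9.63 / 708 = 0.01360.
Darcy's law: Q = K · A · i = 25.30 × 1020 × 0.01360 = 351.0 m³/day.

351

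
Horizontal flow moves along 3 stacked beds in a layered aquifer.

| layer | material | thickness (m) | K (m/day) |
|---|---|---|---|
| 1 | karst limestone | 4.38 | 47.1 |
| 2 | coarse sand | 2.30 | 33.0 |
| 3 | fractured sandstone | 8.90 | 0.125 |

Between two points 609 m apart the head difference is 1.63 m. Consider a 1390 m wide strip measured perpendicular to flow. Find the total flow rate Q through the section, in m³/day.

1050

Flow is parallel to layering, so each bed carries its own Darcy discharge and the transmissivities add.
Σ(K_i·b_i) = 47.1×4.38 + 33.0×2.30 + 0.125×8.90 = 283.3 m²/day.
Hydraulic gradient i = Δh / L = 1.63 / 609 = 0.002677.
Q = Σ(K_i·b_i) · W · i = 283.3 × 1390 × 0.002677 = 1054 m³/day.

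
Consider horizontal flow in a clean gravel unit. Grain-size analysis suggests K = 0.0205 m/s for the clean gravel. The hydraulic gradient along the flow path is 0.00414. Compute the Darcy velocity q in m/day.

Convert K: 0.0205 m/s × 86400 = 1771 m/day.
Hydraulic gradient i = 0.00414.
Specific discharge q = K · i = 1771 × 0.004140 = 7.333 m/day.

7.33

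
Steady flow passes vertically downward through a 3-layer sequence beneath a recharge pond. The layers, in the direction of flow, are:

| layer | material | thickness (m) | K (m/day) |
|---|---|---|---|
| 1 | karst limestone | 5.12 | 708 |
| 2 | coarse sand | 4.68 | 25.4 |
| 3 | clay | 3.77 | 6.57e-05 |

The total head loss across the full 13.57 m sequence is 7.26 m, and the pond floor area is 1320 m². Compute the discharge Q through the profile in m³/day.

0.167

Flow is perpendicular to layering, so the layers act in series and the equivalent K is the thickness-weighted harmonic mean.
Total thickness L = 5.12 + 4.68 + 3.77 = 13.57 m.
Σ(b_i/K_i) = 5.12/708 + 4.68/25.4 + 3.77/6.57e-05 = 57382 d.
K_eq = L / Σ(b_i/K_i) = 13.57 / 57382 = 0.0002365 m/day.
Q = K_eq · A · (Δh/L) = 0.0002365 × 1320 × (7.26/13.57) = 0.1670 m³/day.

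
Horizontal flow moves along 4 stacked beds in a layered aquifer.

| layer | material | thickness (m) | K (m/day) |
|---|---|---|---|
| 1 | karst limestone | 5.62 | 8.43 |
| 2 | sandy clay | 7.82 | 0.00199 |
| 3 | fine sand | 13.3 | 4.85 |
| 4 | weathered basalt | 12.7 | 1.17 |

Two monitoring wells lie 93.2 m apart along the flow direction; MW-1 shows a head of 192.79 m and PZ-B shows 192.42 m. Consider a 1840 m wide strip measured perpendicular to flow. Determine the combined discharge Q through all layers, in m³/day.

Flow is parallel to layering, so each bed carries its own Darcy discharge and the transmissivities add.
Σ(K_i·b_i) = 8.43×5.62 + 0.00199×7.82 + 4.85×13.3 + 1.17×12.7 = 126.8 m²/day.
Hydraulic gradient i = (192.79 − 192.42) / 93.2 = 0.37 / 93.2 = 0.003970.
Q = Σ(K_i·b_i) · W · i = 126.8 × 1840 × 0.003970 = 925.9 m³/day.

926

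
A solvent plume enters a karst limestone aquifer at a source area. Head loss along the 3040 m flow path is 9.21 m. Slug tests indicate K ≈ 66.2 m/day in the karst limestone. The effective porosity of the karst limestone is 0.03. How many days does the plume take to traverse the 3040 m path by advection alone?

455

Hydraulic gradient i = Δh / L = 9.21 / 3040 = 0.003030.
Darcy flux q = K · i = 66.20 × 0.003030 = 0.2006 m/day.
Seepage velocity v = q / n_e = 0.2006 / 0.03 = 6.685 m/day.
Travel time t = L / v = 3040 / 6.685 = 454.7 days.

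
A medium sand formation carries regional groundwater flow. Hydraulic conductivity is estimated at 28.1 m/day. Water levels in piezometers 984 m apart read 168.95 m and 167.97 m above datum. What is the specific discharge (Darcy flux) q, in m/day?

Hydraulic gradient i = (168.95 − 167.97) / 984 = 0.98 / 984 = 0.0009959.
Specific discharge q = K · i = 28.10 × 0.0009959 = 0.02799 m/day.

0.0280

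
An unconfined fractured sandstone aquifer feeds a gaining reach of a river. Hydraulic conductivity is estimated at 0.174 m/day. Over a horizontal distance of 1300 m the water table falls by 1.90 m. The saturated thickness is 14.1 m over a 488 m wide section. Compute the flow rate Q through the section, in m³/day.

Cross-sectional area A = 488 × 14.1 = 6881 m².
Hydraulic gradient i = Δh / L = 1.90 / 1300 = 0.001462.
Darcy's law: Q = K · A · i = 0.1740 × 6881 × 0.001462 = 1.750 m³/day.

1.75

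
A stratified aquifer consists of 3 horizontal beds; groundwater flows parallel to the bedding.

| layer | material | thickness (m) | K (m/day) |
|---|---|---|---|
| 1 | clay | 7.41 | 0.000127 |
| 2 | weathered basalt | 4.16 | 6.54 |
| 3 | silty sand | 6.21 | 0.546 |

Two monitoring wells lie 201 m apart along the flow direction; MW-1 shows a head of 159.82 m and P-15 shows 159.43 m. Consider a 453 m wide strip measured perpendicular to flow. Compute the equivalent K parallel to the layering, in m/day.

Flow is parallel to layering, so each bed carries its own Darcy discharge and the transmissivities add.
Σ(K_i·b_i) = 0.000127×7.41 + 6.54×4.16 + 0.546×6.21 = 30.60 m²/day.
Total thickness b = 17.78 m, so K_eq = Σ(K_i·b_i)/b = 1.721 m/day.

1.72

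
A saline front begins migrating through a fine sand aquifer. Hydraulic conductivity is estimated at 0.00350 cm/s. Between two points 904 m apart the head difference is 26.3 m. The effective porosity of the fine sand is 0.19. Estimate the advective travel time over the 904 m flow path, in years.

Convert K: 0.00350 cm/s × 864 = 3.024 m/day.
Hydraulic gradient i = Δh / L = 26.3 / 904 = 0.02909.
Darcy flux q = K · i = 3.024 × 0.02909 = 0.08798 m/day.
Seepage velocity v = q / n_e = 0.08798 / 0.19 = 0.4630 m/day.
Travel time t = L / v = 904 / 0.4630 = 1952 days = 5.345 years.

5.35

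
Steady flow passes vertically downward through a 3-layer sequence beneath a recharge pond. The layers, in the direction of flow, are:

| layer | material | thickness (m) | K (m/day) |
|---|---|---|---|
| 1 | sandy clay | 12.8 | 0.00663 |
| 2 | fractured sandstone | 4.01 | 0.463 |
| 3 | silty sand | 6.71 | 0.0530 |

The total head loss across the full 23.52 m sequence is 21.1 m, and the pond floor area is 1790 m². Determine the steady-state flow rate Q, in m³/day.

18.3

Flow is perpendicular to layering, so the layers act in series and the equivalent K is the thickness-weighted harmonic mean.
Total thickness L = 12.8 + 4.01 + 6.71 = 23.52 m.
Σ(b_i/K_i) = 12.8/0.00663 + 4.01/0.463 + 6.71/0.0530 = 2066 d.
K_eq = L / Σ(b_i/K_i) = 23.52 / 2066 = 0.01138 m/day.
Q = K_eq · A · (Δh/L) = 0.01138 × 1790 × (21.1/23.52) = 18.28 m³/day.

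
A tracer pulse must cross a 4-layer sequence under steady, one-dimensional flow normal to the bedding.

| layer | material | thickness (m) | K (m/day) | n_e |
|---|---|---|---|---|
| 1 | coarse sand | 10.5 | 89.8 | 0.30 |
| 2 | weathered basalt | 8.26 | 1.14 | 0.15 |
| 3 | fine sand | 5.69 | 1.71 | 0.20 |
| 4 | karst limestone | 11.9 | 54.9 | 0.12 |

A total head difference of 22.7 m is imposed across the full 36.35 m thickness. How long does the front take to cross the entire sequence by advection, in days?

With flow normal to the layers, continuity requires the same specific discharge q through every layer.
Σ(b_i/K_i) = 10.5/89.8 + 8.26/1.14 + 5.69/1.71 + 11.9/54.9 = 10.91 d.
q = Δh / Σ(b_i/K_i) = 22.7 / 10.91 = 2.081 m/day.
In each layer the seepage velocity is v_i = q/n_i, so the layer transit time is t_i = b_i·n_i / q:
  layer 1 (coarse sand): t_1 = 10.5 × 0.30 / 2.081 = 1.513 d
  layer 2 (weathered basalt): t_2 = 8.26 × 0.15 / 2.081 = 0.5953 d
  layer 3 (fine sand): t_3 = 5.69 × 0.20 / 2.081 = 0.5468 d
  layer 4 (karst limestone): t_4 = 11.9 × 0.12 / 2.081 = 0.6861 d
Total t = Σ t_i = 3.342 days.

3.34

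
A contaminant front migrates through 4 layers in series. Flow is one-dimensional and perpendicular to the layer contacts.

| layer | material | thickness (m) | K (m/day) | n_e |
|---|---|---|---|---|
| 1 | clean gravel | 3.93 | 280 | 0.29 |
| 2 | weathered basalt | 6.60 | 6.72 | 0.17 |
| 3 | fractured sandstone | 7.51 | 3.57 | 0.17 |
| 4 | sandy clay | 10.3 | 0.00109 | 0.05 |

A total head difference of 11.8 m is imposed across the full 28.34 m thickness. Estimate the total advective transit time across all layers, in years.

8.89

With flow normal to the layers, continuity requires the same specific discharge q through every layer.
Σ(b_i/K_i) = 3.93/280 + 6.60/6.72 + 7.51/3.57 + 10.3/0.00109 = 9453 d.
q = Δh / Σ(b_i/K_i) = 11.8 / 9453 = 0.001248 m/day.
In each layer the seepage velocity is v_i = q/n_i, so the layer transit time is t_i = b_i·n_i / q:
  layer 1 (clean gravel): t_1 = 3.93 × 0.29 / 0.001248 = 913.0 d
  layer 2 (weathered basalt): t_2 = 6.60 × 0.17 / 0.001248 = 898.8 d
  layer 3 (fractured sandstone): t_3 = 7.51 × 0.17 / 0.001248 = 1023 d
  layer 4 (sandy clay): t_4 = 10.3 × 0.05 / 0.001248 = 412.6 d
Total t = Σ t_i = 3247 days = 8.890 years.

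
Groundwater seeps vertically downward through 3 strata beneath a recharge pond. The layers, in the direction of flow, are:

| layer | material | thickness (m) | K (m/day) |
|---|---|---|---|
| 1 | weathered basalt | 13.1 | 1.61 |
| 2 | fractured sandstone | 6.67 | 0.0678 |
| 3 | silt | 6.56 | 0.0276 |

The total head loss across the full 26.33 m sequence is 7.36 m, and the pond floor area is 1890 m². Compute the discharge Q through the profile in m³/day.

40.4

Flow is perpendicular to layering, so the layers act in series and the equivalent K is the thickness-weighted harmonic mean.
Total thickness L = 13.1 + 6.67 + 6.56 = 26.33 m.
Σ(b_i/K_i) = 13.1/1.61 + 6.67/0.0678 + 6.56/0.0276 = 344.2 d.
K_eq = L / Σ(b_i/K_i) = 26.33 / 344.2 = 0.07650 m/day.
Q = K_eq · A · (Δh/L) = 0.07650 × 1890 × (7.36/26.33) = 40.41 m³/day.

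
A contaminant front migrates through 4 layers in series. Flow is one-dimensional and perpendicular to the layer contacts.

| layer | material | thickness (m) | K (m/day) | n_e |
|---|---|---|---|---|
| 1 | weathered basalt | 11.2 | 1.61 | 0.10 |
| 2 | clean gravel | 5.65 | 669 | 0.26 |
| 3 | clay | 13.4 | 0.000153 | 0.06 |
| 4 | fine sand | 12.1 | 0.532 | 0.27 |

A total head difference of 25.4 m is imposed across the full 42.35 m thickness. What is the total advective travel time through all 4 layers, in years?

62.9

With flow normal to the layers, continuity requires the same specific discharge q through every layer.
Σ(b_i/K_i) = 11.2/1.61 + 5.65/669 + 13.4/0.000153 + 12.1/0.532 = 87611 d.
q = Δh / Σ(b_i/K_i) = 25.4 / 87611 = 0.0002899 m/day.
In each layer the seepage velocity is v_i = q/n_i, so the layer transit time is t_i = b_i·n_i / q:
  layer 1 (weathered basalt): t_1 = 11.2 × 0.10 / 0.0002899 = 3863 d
  layer 2 (clean gravel): t_2 = 5.65 × 0.26 / 0.0002899 = 5067 d
  layer 3 (clay): t_3 = 13.4 × 0.06 / 0.0002899 = 2773 d
  layer 4 (fine sand): t_4 = 12.1 × 0.27 / 0.0002899 = 11269 d
Total t = Σ t_i = 22972 days = 62.89 years.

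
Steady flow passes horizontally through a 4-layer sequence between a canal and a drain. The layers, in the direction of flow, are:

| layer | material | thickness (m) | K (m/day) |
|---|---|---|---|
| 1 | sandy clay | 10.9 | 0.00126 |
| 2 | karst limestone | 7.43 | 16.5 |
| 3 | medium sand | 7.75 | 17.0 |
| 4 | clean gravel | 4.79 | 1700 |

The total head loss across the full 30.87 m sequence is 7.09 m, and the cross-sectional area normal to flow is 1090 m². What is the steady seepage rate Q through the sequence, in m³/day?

Flow is perpendicular to layering, so the layers act in series and the equivalent K is the thickness-weighted harmonic mean.
Total thickness L = 10.9 + 7.43 + 7.75 + 4.79 = 30.87 m.
Σ(b_i/K_i) = 10.9/0.00126 + 7.43/16.5 + 7.75/17.0 + 4.79/1700 = 8652 d.
K_eq = L / Σ(b_i/K_i) = 30.87 / 8652 = 0.003568 m/day.
Q = K_eq · A · (Δh/L) = 0.003568 × 1090 × (7.09/30.87) = 0.8932 m³/day.

0.893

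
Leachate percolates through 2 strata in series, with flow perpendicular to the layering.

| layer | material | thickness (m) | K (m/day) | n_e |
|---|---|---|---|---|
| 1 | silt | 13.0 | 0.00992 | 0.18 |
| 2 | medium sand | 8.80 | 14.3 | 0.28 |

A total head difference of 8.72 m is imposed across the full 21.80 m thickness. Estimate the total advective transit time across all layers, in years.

With flow normal to the layers, continuity requires the same specific discharge q through every layer.
Σ(b_i/K_i) = 13.0/0.00992 + 8.80/14.3 = 1311 d.
q = Δh / Σ(b_i/K_i) = 8.72 / 1311 = 0.006651 m/day.
In each layer the seepage velocity is v_i = q/n_i, so the layer transit time is t_i = b_i·n_i / q:
  layer 1 (silt): t_1 = 13.0 × 0.18 / 0.006651 = 351.8 d
  layer 2 (medium sand): t_2 = 8.80 × 0.28 / 0.006651 = 370.5 d
Total t = Σ t_i = 722.3 days = 1.978 years.

1.98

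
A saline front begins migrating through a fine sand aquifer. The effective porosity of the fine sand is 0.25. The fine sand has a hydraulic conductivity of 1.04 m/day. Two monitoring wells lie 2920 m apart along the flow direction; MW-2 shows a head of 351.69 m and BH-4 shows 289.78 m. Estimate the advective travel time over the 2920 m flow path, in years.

90.6

Hydraulic gradient i = (351.69 − 289.78) / 2920 = 61.91 / 2920 = 0.02120.
Darcy flux q = K · i = 1.040 × 0.02120 = 0.02205 m/day.
Seepage velocity v = q / n_e = 0.02205 / 0.25 = 0.08820 m/day.
Travel time t = L / v = 2920 / 0.08820 = 33106 days = 90.64 years.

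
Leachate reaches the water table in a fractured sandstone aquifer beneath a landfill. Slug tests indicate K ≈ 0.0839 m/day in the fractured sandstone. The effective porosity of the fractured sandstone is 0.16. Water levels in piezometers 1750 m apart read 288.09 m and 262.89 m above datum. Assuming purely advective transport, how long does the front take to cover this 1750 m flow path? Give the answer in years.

635

Hydraulic gradient i = (288.09 − 262.89) / 1750 = 25.2 / 1750 = 0.01440.
Darcy flux q = K · i = 0.08390 × 0.01440 = 0.001208 m/day.
Seepage velocity v = q / n_e = 0.001208 / 0.16 = 0.007551 m/day.
Travel time t = L / v = 1750 / 0.007551 = 2.318e+05 days = 634.5 years.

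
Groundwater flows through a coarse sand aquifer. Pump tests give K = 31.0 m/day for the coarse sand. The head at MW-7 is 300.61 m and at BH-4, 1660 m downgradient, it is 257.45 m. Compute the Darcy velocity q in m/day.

Hydraulic gradient i = (300.61 − 257.45) / 1660 = 43.16 / 1660 = 0.02600.
Specific discharge q = K · i = 31.00 × 0.02600 = 0.8060 m/day.

0.806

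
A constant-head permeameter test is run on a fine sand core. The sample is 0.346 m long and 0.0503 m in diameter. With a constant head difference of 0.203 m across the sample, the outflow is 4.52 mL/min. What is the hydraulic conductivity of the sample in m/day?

5.58

Cross-sectional area A = π·(d/2)² = π × (0.0503/2)² = 0.001987 m².
Convert discharge: 4.52 mL/min = 7.533e-08 m³/s.
Darcy's law rearranged: K = Q·L / (A·Δh) = 7.533e-08 × 0.346 / (0.001987 × 0.203) = 6.462e-05 m/s = 5.583 m/day.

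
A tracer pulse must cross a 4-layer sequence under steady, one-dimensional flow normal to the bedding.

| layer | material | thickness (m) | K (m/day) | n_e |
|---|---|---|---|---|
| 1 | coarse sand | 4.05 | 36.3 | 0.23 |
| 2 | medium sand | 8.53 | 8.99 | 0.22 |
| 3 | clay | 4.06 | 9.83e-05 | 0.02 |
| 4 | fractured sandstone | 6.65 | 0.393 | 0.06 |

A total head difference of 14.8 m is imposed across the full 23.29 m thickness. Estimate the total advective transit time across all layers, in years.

25.1

With flow normal to the layers, continuity requires the same specific discharge q through every layer.
Σ(b_i/K_i) = 4.05/36.3 + 8.53/8.99 + 4.06/9.83e-05 + 6.65/0.393 = 41320 d.
q = Δh / Σ(b_i/K_i) = 14.8 / 41320 = 0.0003582 m/day.
In each layer the seepage velocity is v_i = q/n_i, so the layer transit time is t_i = b_i·n_i / q:
  layer 1 (coarse sand): t_1 = 4.05 × 0.23 / 0.0003582 = 2601 d
  layer 2 (medium sand): t_2 = 8.53 × 0.22 / 0.0003582 = 5239 d
  layer 3 (clay): t_3 = 4.06 × 0.02 / 0.0003582 = 226.7 d
  layer 4 (fractured sandstone): t_4 = 6.65 × 0.06 / 0.0003582 = 1114 d
Total t = Σ t_i = 9181 days = 25.14 years.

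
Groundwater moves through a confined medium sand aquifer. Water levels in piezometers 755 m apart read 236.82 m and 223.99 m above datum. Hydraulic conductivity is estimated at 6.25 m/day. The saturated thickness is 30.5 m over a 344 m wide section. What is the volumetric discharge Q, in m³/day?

1110

Cross-sectional area A = 344 × 30.5 = 10492 m².
Hydraulic gradient i = (236.82 − 223.99) / 755 = 12.83 / 755 = 0.01699.
Darcy's law: Q = K · A · i = 6.250 × 10492 × 0.01699 = 1114 m³/day.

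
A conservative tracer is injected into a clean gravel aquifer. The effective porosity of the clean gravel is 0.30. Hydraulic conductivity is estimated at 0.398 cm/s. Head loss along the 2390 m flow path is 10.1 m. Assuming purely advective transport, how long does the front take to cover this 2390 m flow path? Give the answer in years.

1.35

Convert K: 0.398 cm/s × 864 = 343.9 m/day.
Hydraulic gradient i = Δh / L = 10.1 / 2390 = 0.004226.
Darcy flux q = K · i = 343.9 × 0.004226 = 1.453 m/day.
Seepage velocity v = q / n_e = 1.453 / 0.30 = 4.844 m/day.
Travel time t = L / v = 2390 / 4.844 = 493.4 days = 1.351 years.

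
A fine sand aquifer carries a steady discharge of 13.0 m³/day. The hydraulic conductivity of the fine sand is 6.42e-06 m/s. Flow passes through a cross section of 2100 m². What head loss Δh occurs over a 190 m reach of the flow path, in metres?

2.12

Convert K: 6.42e-06 m/s × 86400 = 0.5547 m/day.
From Q = K·A·i, i = Q / (K·A) = 13.0 / (0.5547 × 2100) = 0.01116.
Head loss Δh = i · L = 0.01116 × 190 = 2.120 m.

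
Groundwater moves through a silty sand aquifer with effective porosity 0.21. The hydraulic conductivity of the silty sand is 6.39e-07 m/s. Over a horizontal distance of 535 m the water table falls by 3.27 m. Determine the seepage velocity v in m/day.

Convert K: 6.39e-07 m/s × 86400 = 0.05521 m/day.
Hydraulic gradient i = Δh / L = 3.27 / 535 = 0.006112.
Darcy flux q = K · i = 0.05521 × 0.006112 = 0.0003374 m/day.
Seepage velocity v = q / n_e = 0.0003374 / 0.21 = 0.001607 m/day.

0.00161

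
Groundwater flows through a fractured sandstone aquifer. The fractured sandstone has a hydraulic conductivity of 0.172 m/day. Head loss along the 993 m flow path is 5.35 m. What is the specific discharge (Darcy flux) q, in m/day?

0.000927

Hydraulic gradient i = Δh / L = 5.35 / 993 = 0.005388.
Specific discharge q = K · i = 0.1720 × 0.005388 = 0.0009267 m/day.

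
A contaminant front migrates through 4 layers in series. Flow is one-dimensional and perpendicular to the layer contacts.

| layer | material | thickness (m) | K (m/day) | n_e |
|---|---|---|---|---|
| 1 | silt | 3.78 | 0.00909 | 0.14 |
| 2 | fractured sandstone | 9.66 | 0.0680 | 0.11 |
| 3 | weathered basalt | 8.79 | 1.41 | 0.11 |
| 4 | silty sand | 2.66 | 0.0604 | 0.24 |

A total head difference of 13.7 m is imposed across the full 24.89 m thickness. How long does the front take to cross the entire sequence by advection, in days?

With flow normal to the layers, continuity requires the same specific discharge q through every layer.
Σ(b_i/K_i) = 3.78/0.00909 + 9.66/0.0680 + 8.79/1.41 + 2.66/0.0604 = 608.2 d.
q = Δh / Σ(b_i/K_i) = 13.7 / 608.2 = 0.02253 m/day.
In each layer the seepage velocity is v_i = q/n_i, so the layer transit time is t_i = b_i·n_i / q:
  layer 1 (silt): t_1 = 3.78 × 0.14 / 0.02253 = 23.49 d
  layer 2 (fractured sandstone): t_2 = 9.66 × 0.11 / 0.02253 = 47.17 d
  layer 3 (weathered basalt): t_3 = 8.79 × 0.11 / 0.02253 = 42.92 d
  layer 4 (silty sand): t_4 = 2.66 × 0.24 / 0.02253 = 28.34 d
Total t = Σ t_i = 141.9 days.

142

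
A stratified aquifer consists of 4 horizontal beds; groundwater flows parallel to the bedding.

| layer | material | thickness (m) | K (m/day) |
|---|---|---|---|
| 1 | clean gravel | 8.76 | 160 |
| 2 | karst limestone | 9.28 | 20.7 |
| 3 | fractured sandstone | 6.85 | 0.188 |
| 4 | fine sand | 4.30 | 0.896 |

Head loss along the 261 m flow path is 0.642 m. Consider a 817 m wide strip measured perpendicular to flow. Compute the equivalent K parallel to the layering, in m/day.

54.8

Flow is parallel to layering, so each bed carries its own Darcy discharge and the transmissivities add.
Σ(K_i·b_i) = 160×8.76 + 20.7×9.28 + 0.188×6.85 + 0.896×4.30 = 1599 m²/day.
Total thickness b = 29.19 m, so K_eq = Σ(K_i·b_i)/b = 54.77 m/day.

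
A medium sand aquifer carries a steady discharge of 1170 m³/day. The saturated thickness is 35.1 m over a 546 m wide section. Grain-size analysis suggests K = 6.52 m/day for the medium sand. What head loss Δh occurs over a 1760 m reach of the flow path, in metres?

Cross-sectional area A = 546 × 35.1 = 19165 m².
From Q = K·A·i, i = Q / (K·A) = 1170 / (6.520 × 19165) = 0.009364.
Head loss Δh = i · L = 0.009364 × 1760 = 16.48 m.

16.5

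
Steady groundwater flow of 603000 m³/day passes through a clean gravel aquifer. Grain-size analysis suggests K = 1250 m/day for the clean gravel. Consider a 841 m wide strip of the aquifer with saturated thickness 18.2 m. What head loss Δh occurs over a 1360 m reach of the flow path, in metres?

42.9

Cross-sectional area A = 841 × 18.2 = 15306 m².
From Q = K·A·i, i = Q / (K·A) = 603000 / (1250 × 15306) = 0.03152.
Head loss Δh = i · L = 0.03152 × 1360 = 42.86 m.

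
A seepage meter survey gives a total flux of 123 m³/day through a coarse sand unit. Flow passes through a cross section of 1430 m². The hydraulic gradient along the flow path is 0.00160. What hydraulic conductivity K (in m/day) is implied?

Hydraulic gradient i = 0.00160.
From Q = K·A·i, K = Q / (A·i) = 123 / (1430 × 0.001600) = 53.76 m/day.

53.8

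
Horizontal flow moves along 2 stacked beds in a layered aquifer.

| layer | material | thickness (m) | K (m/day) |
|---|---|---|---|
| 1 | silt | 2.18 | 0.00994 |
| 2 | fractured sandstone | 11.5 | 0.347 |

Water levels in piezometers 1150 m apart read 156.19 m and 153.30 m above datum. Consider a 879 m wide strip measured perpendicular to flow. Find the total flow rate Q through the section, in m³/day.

Flow is parallel to layering, so each bed carries its own Darcy discharge and the transmissivities add.
Σ(K_i·b_i) = 0.00994×2.18 + 0.347×11.5 = 4.012 m²/day.
Hydraulic gradient i = (156.19 − 153.30) / 1150 = 2.89 / 1150 = 0.002513.
Q = Σ(K_i·b_i) · W · i = 4.012 × 879 × 0.002513 = 8.863 m³/day.

8.86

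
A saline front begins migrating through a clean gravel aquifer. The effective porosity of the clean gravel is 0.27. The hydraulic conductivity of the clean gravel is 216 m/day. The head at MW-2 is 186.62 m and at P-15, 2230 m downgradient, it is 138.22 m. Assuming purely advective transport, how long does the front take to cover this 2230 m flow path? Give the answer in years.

Hydraulic gradient i = (186.62 − 138.22) / 2230 = 48.4 / 2230 = 0.02170.
Darcy flux q = K · i = 216.0 × 0.02170 = 4.688 m/day.
Seepage velocity v = q / n_e = 4.688 / 0.27 = 17.36 m/day.
Travel time t = L / v = 2230 / 17.36 = 128.4 days = 0.3516 years.

0.352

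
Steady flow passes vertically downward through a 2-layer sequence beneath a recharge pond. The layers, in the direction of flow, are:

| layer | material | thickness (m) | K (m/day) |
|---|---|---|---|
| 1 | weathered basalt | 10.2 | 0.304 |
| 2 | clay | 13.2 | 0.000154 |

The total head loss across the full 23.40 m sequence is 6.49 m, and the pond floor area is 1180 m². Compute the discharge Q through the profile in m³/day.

Flow is perpendicular to layering, so the layers act in series and the equivalent K is the thickness-weighted harmonic mean.
Total thickness L = 10.2 + 13.2 = 23.40 m.
Σ(b_i/K_i) = 10.2/0.304 + 13.2/0.000154 = 85748 d.
K_eq = L / Σ(b_i/K_i) = 23.40 / 85748 = 0.0002729 m/day.
Q = K_eq · A · (Δh/L) = 0.0002729 × 1180 × (6.49/23.40) = 0.08931 m³/day.

0.0893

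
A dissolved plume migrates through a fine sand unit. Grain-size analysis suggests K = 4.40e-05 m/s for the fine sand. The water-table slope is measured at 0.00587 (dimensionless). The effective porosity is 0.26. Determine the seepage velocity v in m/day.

0.0858

Convert K: 4.40e-05 m/s × 86400 = 3.802 m/day.
Hydraulic gradient i = 0.00587.
Darcy flux q = K · i = 3.802 × 0.005870 = 0.02232 m/day.
Seepage velocity v = q / n_e = 0.02232 / 0.26 = 0.08583 m/day.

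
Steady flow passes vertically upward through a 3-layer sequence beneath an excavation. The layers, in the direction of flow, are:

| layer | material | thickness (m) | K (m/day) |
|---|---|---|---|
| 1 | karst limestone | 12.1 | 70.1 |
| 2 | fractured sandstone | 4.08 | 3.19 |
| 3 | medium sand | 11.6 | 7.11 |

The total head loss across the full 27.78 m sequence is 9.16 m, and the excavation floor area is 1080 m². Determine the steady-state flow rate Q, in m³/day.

Flow is perpendicular to layering, so the layers act in series and the equivalent K is the thickness-weighted harmonic mean.
Total thickness L = 12.1 + 4.08 + 11.6 = 27.78 m.
Σ(b_i/K_i) = 12.1/70.1 + 4.08/3.19 + 11.6/7.11 = 3.083 d.
K_eq = L / Σ(b_i/K_i) = 27.78 / 3.083 = 9.010 m/day.
Q = K_eq · A · (Δh/L) = 9.010 × 1080 × (9.16/27.78) = 3209 m³/day.

3210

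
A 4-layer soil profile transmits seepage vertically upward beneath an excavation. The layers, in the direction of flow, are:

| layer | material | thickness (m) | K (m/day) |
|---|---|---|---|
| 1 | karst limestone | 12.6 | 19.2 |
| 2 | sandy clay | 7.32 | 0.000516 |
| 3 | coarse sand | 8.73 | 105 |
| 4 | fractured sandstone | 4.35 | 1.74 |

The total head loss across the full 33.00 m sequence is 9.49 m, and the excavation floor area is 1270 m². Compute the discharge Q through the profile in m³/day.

Flow is perpendicular to layering, so the layers act in series and the equivalent K is the thickness-weighted harmonic mean.
Total thickness L = 12.6 + 7.32 + 8.73 + 4.35 = 33.00 m.
Σ(b_i/K_i) = 12.6/19.2 + 7.32/0.000516 + 8.73/105 + 4.35/1.74 = 14189 d.
K_eq = L / Σ(b_i/K_i) = 33.00 / 14189 = 0.002326 m/day.
Q = K_eq · A · (Δh/L) = 0.002326 × 1270 × (9.49/33.00) = 0.8494 m³/day.

0.849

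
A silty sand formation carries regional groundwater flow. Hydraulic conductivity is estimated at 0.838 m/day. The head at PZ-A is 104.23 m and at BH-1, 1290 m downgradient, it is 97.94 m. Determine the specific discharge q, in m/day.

Hydraulic gradient i = (104.23 − 97.94) / 1290 = 6.29 / 1290 = 0.004876.
Specific discharge q = K · i = 0.8380 × 0.004876 = 0.004086 m/day.

0.00409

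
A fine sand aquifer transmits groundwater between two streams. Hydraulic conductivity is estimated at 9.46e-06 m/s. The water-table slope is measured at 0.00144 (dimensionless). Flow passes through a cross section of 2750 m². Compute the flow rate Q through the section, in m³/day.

Convert K: 9.46e-06 m/s × 86400 = 0.8173 m/day.
Hydraulic gradient i = 0.00144.
Darcy's law: Q = K · A · i = 0.8173 × 2750 × 0.001440 = 3.237 m³/day.

3.24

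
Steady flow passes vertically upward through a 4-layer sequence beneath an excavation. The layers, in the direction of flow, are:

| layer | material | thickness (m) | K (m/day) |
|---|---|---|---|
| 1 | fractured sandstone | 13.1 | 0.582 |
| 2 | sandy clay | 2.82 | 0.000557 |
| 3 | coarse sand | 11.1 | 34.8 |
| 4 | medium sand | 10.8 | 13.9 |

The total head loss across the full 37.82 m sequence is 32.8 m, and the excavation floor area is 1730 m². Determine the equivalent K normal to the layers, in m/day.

Flow is perpendicular to layering, so the layers act in series and the equivalent K is the thickness-weighted harmonic mean.
Total thickness L = 13.1 + 2.82 + 11.1 + 10.8 = 37.82 m.
Σ(b_i/K_i) = 13.1/0.582 + 2.82/0.000557 + 11.1/34.8 + 10.8/13.9 = 5086 d.
K_eq = L / Σ(b_i/K_i) = 37.82 / 5086 = 0.007435 m/day.

0.00744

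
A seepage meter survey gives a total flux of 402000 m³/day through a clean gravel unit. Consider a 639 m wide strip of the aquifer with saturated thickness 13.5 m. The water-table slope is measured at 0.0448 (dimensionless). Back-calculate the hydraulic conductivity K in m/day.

Cross-sectional area A = 639 × 13.5 = 8626 m².
Hydraulic gradient i = 0.0448.
From Q = K·A·i, K = Q / (A·i) = 402000 / (8626 × 0.04480) = 1040 m/day.

1040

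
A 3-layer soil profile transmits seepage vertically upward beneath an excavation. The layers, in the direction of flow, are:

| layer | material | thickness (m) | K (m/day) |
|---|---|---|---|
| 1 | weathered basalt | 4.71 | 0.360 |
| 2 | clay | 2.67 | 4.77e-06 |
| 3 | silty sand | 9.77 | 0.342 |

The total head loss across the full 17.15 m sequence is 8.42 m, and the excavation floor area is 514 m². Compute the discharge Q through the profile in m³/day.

0.00773

Flow is perpendicular to layering, so the layers act in series and the equivalent K is the thickness-weighted harmonic mean.
Total thickness L = 4.71 + 2.67 + 9.77 = 17.15 m.
Σ(b_i/K_i) = 4.71/0.360 + 2.67/4.77e-06 + 9.77/0.342 = 5.598e+05 d.
K_eq = L / Σ(b_i/K_i) = 17.15 / 5.598e+05 = 3.064e-05 m/day.
Q = K_eq · A · (Δh/L) = 3.064e-05 × 514 × (8.42/17.15) = 0.007731 m³/day.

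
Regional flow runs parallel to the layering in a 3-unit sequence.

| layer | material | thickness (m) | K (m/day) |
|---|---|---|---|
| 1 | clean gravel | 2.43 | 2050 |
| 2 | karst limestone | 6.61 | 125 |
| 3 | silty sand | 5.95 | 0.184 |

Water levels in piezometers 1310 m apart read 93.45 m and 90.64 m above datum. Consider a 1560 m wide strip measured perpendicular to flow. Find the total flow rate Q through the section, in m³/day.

Flow is parallel to layering, so each bed carries its own Darcy discharge and the transmissivities add.
Σ(K_i·b_i) = 2050×2.43 + 125×6.61 + 0.184×5.95 = 5809 m²/day.
Hydraulic gradient i = (93.45 − 90.64) / 1310 = 2.81 / 1310 = 0.002145.
Q = Σ(K_i·b_i) · W · i = 5809 × 1560 × 0.002145 = 19438 m³/day.

19400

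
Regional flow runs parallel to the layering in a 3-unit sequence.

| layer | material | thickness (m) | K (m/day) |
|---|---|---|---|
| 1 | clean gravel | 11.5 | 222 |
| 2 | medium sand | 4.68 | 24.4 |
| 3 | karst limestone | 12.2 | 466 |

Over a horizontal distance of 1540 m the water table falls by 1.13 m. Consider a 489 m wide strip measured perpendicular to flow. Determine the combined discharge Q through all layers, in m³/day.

Flow is parallel to layering, so each bed carries its own Darcy discharge and the transmissivities add.
Σ(K_i·b_i) = 222×11.5 + 24.4×4.68 + 466×12.2 = 8352 m²/day.
Hydraulic gradient i = Δh / L = 1.13 / 1540 = 0.0007338.
Q = Σ(K_i·b_i) · W · i = 8352 × 489 × 0.0007338 = 2997 m³/day.

3000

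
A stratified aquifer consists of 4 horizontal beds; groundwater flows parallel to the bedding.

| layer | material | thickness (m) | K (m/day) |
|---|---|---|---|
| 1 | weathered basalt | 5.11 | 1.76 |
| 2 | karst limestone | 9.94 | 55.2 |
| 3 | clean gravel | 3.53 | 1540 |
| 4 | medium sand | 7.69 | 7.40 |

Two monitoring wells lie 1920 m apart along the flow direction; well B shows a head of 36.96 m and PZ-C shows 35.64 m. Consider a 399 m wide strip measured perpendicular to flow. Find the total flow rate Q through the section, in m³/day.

1660

Flow is parallel to layering, so each bed carries its own Darcy discharge and the transmissivities add.
Σ(K_i·b_i) = 1.76×5.11 + 55.2×9.94 + 1540×3.53 + 7.40×7.69 = 6051 m²/day.
Hydraulic gradient i = (36.96 − 35.64) / 1920 = 1.32 / 1920 = 0.0006875.
Q = Σ(K_i·b_i) · W · i = 6051 × 399 × 0.0006875 = 1660 m³/day.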